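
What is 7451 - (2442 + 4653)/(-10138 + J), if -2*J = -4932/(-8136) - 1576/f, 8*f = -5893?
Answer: 67084171682529/9002532839 ≈ 7451.7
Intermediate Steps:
f = -5893/8 (f = (⅛)*(-5893) = -5893/8 ≈ -736.63)
J = -3656749/2663636 (J = -(-4932/(-8136) - 1576/(-5893/8))/2 = -(-4932*(-1/8136) - 1576*(-8/5893))/2 = -(137/226 + 12608/5893)/2 = -½*3656749/1331818 = -3656749/2663636 ≈ -1.3728)
7451 - (2442 + 4653)/(-10138 + J) = 7451 - (2442 + 4653)/(-10138 - 3656749/2663636) = 7451 - 7095/(-27007598517/2663636) = 7451 - 7095*(-2663636)/27007598517 = 7451 - 1*(-6299499140/9002532839) = 7451 + 6299499140/9002532839 = 67084171682529/9002532839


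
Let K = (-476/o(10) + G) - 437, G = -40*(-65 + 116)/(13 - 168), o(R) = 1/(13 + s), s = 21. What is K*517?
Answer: -266173831/31 ≈ -8.5863e+6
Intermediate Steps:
o(R) = 1/34 (o(R) = 1/(13 + 21) = 1/34)
G = 408/31 (G = -40/((-155/51)) = -40/((-155*1/51)) = -40/(-155/51) = -40*(-51/155) = 408/31 ≈ 13.161)
K = -514843/31 (K = (-476/1/34 + 408/31) - 437 = (-476*34 + 408/31) - 437 = (-16184 + 408/31) - 437 = -501296/31 - 437 = -514843/31 ≈ -16608.)
K*517 = -514843/31*517 = -266173831/31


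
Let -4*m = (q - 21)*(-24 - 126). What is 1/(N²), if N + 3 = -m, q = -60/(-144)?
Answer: 64/37834801 ≈ 1.6916e-6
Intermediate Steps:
q = 5/12 (q = -60*(-1/144) = 5/12 ≈ 0.41667)
m = -6175/8 (m = -(5/12 - 21)*(-24 - 126)/4 = -(-247)*(-150)/48 = -¼*6175/2 = -6175/8 ≈ -771.88)
N = 6151/8 (N = -3 - 1*(-6175/8) = -3 + 6175/8 = 6151/8 ≈ 768.88)
1/(N²) = 1/((6151/8)²) = 1/(37834801/64) = 64/37834801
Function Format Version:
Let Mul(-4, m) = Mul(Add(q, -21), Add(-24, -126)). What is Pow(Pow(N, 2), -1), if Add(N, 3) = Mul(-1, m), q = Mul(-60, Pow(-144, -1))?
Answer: Rational(64, 37834801) ≈ 1.6916e-6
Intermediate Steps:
q = Rational(5, 12) (q = Mul(-60, Rational(-1, 144)) = Rational(5, 12) ≈ 0.41667)
m = Rational(-6175, 8) (m = Mul(Rational(-1, 4), Mul(Add(Rational(5, 12), -21), Add(-24, -126))) = Mul(Rational(-1, 4), Mul(Rational(-247, 12), -150)) = Mul(Rational(-1, 4), Rational(6175, 2)) = Rational(-6175, 8) ≈ -771.88)
N = Rational(6151, 8) (N = Add(-3, Mul(-1, Rational(-6175, 8))) = Add(-3, Rational(6175, 8)) = Rational(6151, 8) ≈ 768.88)
Pow(Pow(N, 2), -1) = Pow(Pow(Rational(6151, 8), 2), -1) = Pow(Rational(37834801, 64), -1) = Rational(64, 37834801)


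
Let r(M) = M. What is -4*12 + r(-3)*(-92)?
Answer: 228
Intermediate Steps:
-4*12 + r(-3)*(-92) = -4*12 - 3*(-92) = -48 + 276 = 228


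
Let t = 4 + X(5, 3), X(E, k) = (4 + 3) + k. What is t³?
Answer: 2744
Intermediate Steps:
X(E, k) = 7 + k
t = 14 (t = 4 + (7 + 3) = 4 + 10 = 14)
t³ = 14³ = 2744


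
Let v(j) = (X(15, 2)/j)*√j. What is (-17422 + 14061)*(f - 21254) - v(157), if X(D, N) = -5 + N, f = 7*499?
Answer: 59694721 + 3*√157/157 ≈ 5.9695e+7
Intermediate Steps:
f = 3493
v(j) = -3/√j (v(j) = ((-5 + 2)/j)*√j = (-3/j)*√j = -3/√j)
(-17422 + 14061)*(f - 21254) - v(157) = (-17422 + 14061)*(3493 - 21254) - (-3)/√157 = -3361*(-17761) - (-3)*√157/157 = 59694721 - (-3)*√157/157 = 59694721 + 3*√157/157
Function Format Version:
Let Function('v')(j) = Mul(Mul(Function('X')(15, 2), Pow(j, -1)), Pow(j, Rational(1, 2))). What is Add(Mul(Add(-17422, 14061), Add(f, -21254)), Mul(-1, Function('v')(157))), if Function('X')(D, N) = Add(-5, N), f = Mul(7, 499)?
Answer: Add(59694721, Mul(Rational(3, 157), Pow(157, Rational(1, 2)))) ≈ 5.9695e+7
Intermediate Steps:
f = 3493
Function('v')(j) = Mul(-3, Pow(j, Rational(-1, 2))) (Function('v')(j) = Mul(Mul(Add(-5, 2), Pow(j, -1)), Pow(j, Rational(1, 2))) = Mul(Mul(-3, Pow(j, -1)), Pow(j, Rational(1, 2))) = Mul(-3, Pow(j, Rational(-1, 2))))
Add(Mul(Add(-17422, 14061), Add(f, -21254)), Mul(-1, Function('v')(157))) = Add(Mul(Add(-17422, 14061), Add(3493, -21254)), Mul(-1, Mul(-3, Pow(157, Rational(-1, 2))))) = Add(Mul(-3361, -17761), Mul(-1, Mul(-3, Mul(Rational(1, 157), Pow(157, Rational(1, 2)))))) = Add(59694721, Mul(-1, Mul(Rational(-3, 157), Pow(157, Rational(1, 2))))) = Add(59694721, Mul(Rational(3, 157), Pow(157, Rational(1, 2))))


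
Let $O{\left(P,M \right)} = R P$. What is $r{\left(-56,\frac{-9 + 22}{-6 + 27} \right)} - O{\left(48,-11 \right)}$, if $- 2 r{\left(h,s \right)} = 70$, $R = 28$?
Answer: $-1379$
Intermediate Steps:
$r{\left(h,s \right)} = -35$ ($r{\left(h,s \right)} = \left(- \frac{1}{2}\right) 70 = -35$)
$O{\left(P,M \right)} = 28 P$
$r{\left(-56,\frac{-9 + 22}{-6 + 27} \right)} - O{\left(48,-11 \right)} = -35 - 28 \cdot 48 = -35 - 1344 = -1379$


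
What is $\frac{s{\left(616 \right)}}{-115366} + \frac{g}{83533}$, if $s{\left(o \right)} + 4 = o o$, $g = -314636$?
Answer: $- \frac{33997530346}{4818434039} \approx -7.0557$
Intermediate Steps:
$s{\left(o \right)} = -4 + o^{2}$ ($s{\left(o \right)} = -4 + o o = -4 + o^{2}$)
$\frac{s{\left(616 \right)}}{-115366} + \frac{g}{83533} = \frac{-4 + 616^{2}}{-115366} - \frac{314636}{83533} = \left(-4 + 379456\right) \left(- \frac{1}{115366}\right) - \frac{314636}{83533} = 379452 \left(- \frac{1}{115366}\right) - \frac{314636}{83533} = - \frac{189726}{57683} - \frac{314636}{83533} = - \frac{33997530346}{4818434039}$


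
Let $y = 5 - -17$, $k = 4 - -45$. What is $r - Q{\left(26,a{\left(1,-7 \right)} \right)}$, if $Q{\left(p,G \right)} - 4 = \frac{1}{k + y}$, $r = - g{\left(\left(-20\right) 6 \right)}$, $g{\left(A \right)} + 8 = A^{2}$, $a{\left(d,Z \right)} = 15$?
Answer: $- \frac{1022117}{71} \approx -14396.0$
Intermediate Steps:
$g{\left(A \right)} = -8 + A^{2}$
$r = -14392$ ($r = - (-8 + \left(\left(-20\right) 6\right)^{2}) = - (-8 + \left(-120\right)^{2}) = - (-8 + 14400) = \left(-1\right) 14392 = -14392$)
$k = 49$ ($k = 4 + 45 = 49$)
$y = 22$ ($y = 5 + 17 = 22$)
$Q{\left(p,G \right)} = \frac{285}{71}$ ($Q{\left(p,G \right)} = 4 + \frac{1}{49 + 22} = 4 + \frac{1}{71} = \frac{285}{71}$)
$r - Q{\left(26,a{\left(1,-7 \right)} \right)} = -14392 - \frac{285}{71} = - \frac{1022117}{71}$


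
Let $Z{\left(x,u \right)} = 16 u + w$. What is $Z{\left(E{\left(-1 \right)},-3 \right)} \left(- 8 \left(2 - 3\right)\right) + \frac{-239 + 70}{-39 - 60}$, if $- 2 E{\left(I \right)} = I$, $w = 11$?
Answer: $- \frac{29135}{99} \approx -294.29$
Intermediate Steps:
$E{\left(I \right)} = - \frac{I}{2}$
$Z{\left(x,u \right)} = 11 + 16 u$ ($Z{\left(x,u \right)} = 16 u + 11 = 11 + 16 u$)
$Z{\left(E{\left(-1 \right)},-3 \right)} \left(- 8 \left(2 - 3\right)\right) + \frac{-239 + 70}{-39 - 60} = \left(11 + 16 \left(-3\right)\right) \left(- 8 \left(2 - 3\right)\right) + \frac{-239 + 70}{-39 - 60} = \left(11 - 48\right) \left(\left(-8\right) \left(-1\right)\right) - \frac{169}{-99} = \left(-37\right) 8 - - \frac{169}{99} = -296 + \frac{169}{99} = - \frac{29135}{99}$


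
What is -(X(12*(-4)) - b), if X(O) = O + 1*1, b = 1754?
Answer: 1801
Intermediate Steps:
X(O) = 1 + O (X(O) = O + 1 = 1 + O)
-(X(12*(-4)) - b) = -((1 + 12*(-4)) - 1*1754) = -((1 - 48) - 1754) = -(-47 - 1754) = -1*(-1801) = 1801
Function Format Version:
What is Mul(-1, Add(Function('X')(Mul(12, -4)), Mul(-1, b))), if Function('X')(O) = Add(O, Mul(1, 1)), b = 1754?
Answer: 1801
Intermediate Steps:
Function('X')(O) = Add(1, O) (Function('X')(O) = Add(O, 1) = Add(1, O))
Mul(-1, Add(Function('X')(Mul(12, -4)), Mul(-1, b))) = Mul(-1, Add(Add(1, Mul(12, -4)), Mul(-1, 1754))) = Mul(-1, Add(Add(1, -48), -1754)) = Mul(-1, Add(-47, -1754)) = Mul(-1, -1801) = 1801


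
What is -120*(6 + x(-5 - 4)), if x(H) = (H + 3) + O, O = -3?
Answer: 360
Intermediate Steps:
x(H) = H (x(H) = (H + 3) - 3 = (3 + H) - 3 = H)
-120*(6 + x(-5 - 4)) = -120*(6 + (-5 - 4)) = -120*(6 - 9) = -120*(-3) = 360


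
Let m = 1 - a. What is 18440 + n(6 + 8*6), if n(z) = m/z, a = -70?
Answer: 995831/54 ≈ 18441.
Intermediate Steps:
m = 71 (m = 1 - 1*(-70) = 1 + 70 = 71)
n(z) = 71/z
18440 + n(6 + 8*6) = 18440 + 71/(6 + 8*6) = 18440 + 71/(6 + 48) = 18440 + 71/54 = 995831/54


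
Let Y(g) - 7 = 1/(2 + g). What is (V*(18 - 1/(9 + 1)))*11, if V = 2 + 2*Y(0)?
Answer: 33473/10 ≈ 3347.3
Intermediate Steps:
Y(g) = 7 + 1/(2 + g)
V = 17 (V = 2 + 2*((15 + 7*0)/(2 + 0)) = 2 + 2*((15 + 0)/2) = 2 + 2*((½)*15) = 2 + 2*(15/2) = 2 + 15 = 17)
(V*(18 - 1/(9 + 1)))*11 = (17*(18 - 1/(9 + 1)))*11 = (17*(18 - 1/10))*11 = (17*(18 - 1*⅒))*11 = (17*(18 - ⅒))*11 = (17*(179/10))*11 = (3043/10)*11 = 33473/10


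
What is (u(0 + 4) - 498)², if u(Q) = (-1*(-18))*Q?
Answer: 181476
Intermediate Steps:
u(Q) = 18*Q
(u(0 + 4) - 498)² = (18*(0 + 4) - 498)² = (18*4 - 498)² = (72 - 498)² = (-426)² = 181476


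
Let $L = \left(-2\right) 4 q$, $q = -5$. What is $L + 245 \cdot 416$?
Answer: $101960$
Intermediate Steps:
$L = 40$ ($L = \left(-2\right) 4 \left(-5\right) = \left(-8\right) \left(-5\right) = 40$)
$L + 245 \cdot 416 = 40 + 245 \cdot 416 = 40 + 101920 = 101960$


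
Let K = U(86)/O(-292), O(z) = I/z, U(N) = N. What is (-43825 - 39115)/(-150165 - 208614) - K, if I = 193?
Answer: 9025665668/69244347 ≈ 130.35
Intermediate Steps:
O(z) = 193/z
K = -25112/193 (K = 86/((193/(-292))) = 86/((193*(-1/292))) = 86/(-193/292) = 86*(-292/193) = -25112/193 ≈ -130.11)
(-43825 - 39115)/(-150165 - 208614) - K = (-43825 - 39115)/(-150165 - 208614) - 1*(-25112/193) = -82940/(-358779) + 25112/193 = -82940*(-1/358779) + 25112/193 = 82940/358779 + 25112/193 = 9025665668/69244347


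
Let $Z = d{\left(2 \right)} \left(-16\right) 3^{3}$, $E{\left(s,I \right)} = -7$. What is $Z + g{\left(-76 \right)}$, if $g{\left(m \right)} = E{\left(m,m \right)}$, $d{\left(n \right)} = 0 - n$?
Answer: $857$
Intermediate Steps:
$d{\left(n \right)} = - n$
$g{\left(m \right)} = -7$
$Z = 864$ ($Z = \left(-1\right) 2 \left(-16\right) 3^{3} = \left(-2\right) \left(-16\right) 27 = 32 \cdot 27 = 864$)
$Z + g{\left(-76 \right)} = 864 - 7 = 857$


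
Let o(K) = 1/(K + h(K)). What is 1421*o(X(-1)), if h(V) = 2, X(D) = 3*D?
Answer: -1421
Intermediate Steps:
o(K) = 1/(2 + K) (o(K) = 1/(K + 2) = 1/(2 + K))
1421*o(X(-1)) = 1421/(2 + 3*(-1)) = 1421/(2 - 3) = 1421/(-1) = 1421*(-1) = -1421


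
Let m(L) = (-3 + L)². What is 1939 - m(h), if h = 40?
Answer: 570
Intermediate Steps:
1939 - m(h) = 1939 - (-3 + 40)² = 1939 - 1*37² = 1939 - 1*1369 = 1939 - 1369 = 570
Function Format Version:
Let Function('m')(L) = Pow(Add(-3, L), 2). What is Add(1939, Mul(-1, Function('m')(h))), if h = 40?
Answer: 570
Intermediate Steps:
Add(1939, Mul(-1, Function('m')(h))) = Add(1939, Mul(-1, Pow(Add(-3, 40), 2))) = Add(1939, Mul(-1, Pow(37, 2))) = Add(1939, Mul(-1, 1369)) = Add(1939, -1369) = 570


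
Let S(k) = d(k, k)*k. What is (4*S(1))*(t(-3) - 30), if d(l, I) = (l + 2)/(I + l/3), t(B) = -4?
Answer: -306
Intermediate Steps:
d(l, I) = (2 + l)/(I + l/3) (d(l, I) = (2 + l)/(I + l*(1/3)) = (2 + l)/(I + l/3))
S(k) = 3/2 + 3*k/4 (S(k) = (3*(2 + k)/(k + 3*k))*k = (3*(2 + k)/((4*k)))*k = (3*(1/(4*k))*(2 + k))*k = (3*(2 + k)/(4*k))*k = 3/2 + 3*k/4)
(4*S(1))*(t(-3) - 30) = (4*(3/2 + (3/4)*1))*(-4 - 30) = (4*(3/2 + 3/4))*(-34) = (4*(9/4))*(-34) = 9*(-34) = -306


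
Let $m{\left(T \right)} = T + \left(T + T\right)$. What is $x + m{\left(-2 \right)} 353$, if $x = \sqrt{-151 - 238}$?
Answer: $-2118 + i \sqrt{389} \approx -2118.0 + 19.723 i$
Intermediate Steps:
$x = i \sqrt{389}$ ($x = \sqrt{-389} = i \sqrt{389} \approx 19.723 i$)
$m{\left(T \right)} = 3 T$ ($m{\left(T \right)} = T + 2 T = 3 T$)
$x + m{\left(-2 \right)} 353 = i \sqrt{389} + 3 \left(-2\right) 353 = i \sqrt{389} - 2118 = -2118 + i \sqrt{389}$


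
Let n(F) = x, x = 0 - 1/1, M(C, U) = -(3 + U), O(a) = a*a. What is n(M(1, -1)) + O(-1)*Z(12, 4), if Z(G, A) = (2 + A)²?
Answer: 35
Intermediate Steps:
O(a) = a²
M(C, U) = -3 - U
x = -1 (x = 0 - 1*1 = 0 - 1 = -1)
n(F) = -1
n(M(1, -1)) + O(-1)*Z(12, 4) = -1 + (-1)²*(2 + 4)² = -1 + 1*6² = -1 + 1*36 = -1 + 36 = 35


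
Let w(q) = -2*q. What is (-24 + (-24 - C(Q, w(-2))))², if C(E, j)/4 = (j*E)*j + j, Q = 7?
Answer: 262144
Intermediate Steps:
C(E, j) = 4*j + 4*E*j² (C(E, j) = 4*((j*E)*j + j) = 4*((E*j)*j + j) = 4*(E*j² + j) = 4*(j + E*j²) = 4*j + 4*E*j²)
(-24 + (-24 - C(Q, w(-2))))² = (-24 + (-24 - 4*(-2*(-2))*(1 + 7*(-2*(-2)))))² = (-24 + (-24 - 4*4*(1 + 7*4)))² = (-24 + (-24 - 4*4*(1 + 28)))² = (-24 + (-24 - 4*4*29))² = (-24 + (-24 - 1*464))² = (-24 + (-24 - 464))² = (-24 - 488)² = (-512)² = 262144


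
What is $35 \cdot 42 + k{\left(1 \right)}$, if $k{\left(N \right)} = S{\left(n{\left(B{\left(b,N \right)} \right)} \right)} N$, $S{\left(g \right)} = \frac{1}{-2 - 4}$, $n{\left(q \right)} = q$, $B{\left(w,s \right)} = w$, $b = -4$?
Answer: $\frac{8819}{6} \approx 1469.8$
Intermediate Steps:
$S{\left(g \right)} = - \frac{1}{6}$ ($S{\left(g \right)} = \frac{1}{-6} = - \frac{1}{6}$)
$k{\left(N \right)} = - \frac{N}{6}$
$35 \cdot 42 + k{\left(1 \right)} = 35 \cdot 42 - \frac{1}{6} = 1470 - \frac{1}{6} = \frac{8819}{6}$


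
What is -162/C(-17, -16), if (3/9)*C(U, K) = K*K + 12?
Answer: -27/134 ≈ -0.20149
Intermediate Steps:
C(U, K) = 36 + 3*K² (C(U, K) = 3*(K*K + 12) = 3*(K² + 12) = 3*(12 + K²) = 36 + 3*K²)
-162/C(-17, -16) = -162/(36 + 3*(-16)²) = -162/(36 + 3*256) = -162/(36 + 768) = -162/804 = -162*1/804 = -27/134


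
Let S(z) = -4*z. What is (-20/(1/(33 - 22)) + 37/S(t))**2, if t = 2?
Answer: 3229209/64 ≈ 50456.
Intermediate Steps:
(-20/(1/(33 - 22)) + 37/S(t))**2 = (-20/(1/(33 - 22)) + 37/((-4*2)))**2 = (-20/(1/11) + 37/(-8))**2 = (-20/1/11 + 37*(-1/8))**2 = (-20*11 - 37/8)**2 = (-220 - 37/8)**2 = (-1797/8)**2 = 3229209/64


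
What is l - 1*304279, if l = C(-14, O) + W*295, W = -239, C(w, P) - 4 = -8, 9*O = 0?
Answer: -374788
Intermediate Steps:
O = 0 (O = (⅑)*0 = 0)
C(w, P) = -4 (C(w, P) = 4 - 8 = -4)
l = -70509 (l = -4 - 239*295 = -4 - 70505 = -70509)
l - 1*304279 = -70509 - 1*304279 = -70509 - 304279 = -374788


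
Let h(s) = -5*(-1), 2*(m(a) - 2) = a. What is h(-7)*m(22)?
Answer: 65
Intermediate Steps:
m(a) = 2 + a/2
h(s) = 5
h(-7)*m(22) = 5*(2 + (1/2)*22) = 5*(2 + 11) = 5*13 = 65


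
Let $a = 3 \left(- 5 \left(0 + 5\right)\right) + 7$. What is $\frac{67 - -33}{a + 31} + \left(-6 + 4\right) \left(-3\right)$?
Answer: $\frac{122}{37} \approx 3.2973$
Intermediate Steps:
$a = -68$ ($a = 3 \left(\left(-5\right) 5\right) + 7 = 3 \left(-25\right) + 7 = -75 + 7 = -68$)
$\frac{67 - -33}{a + 31} + \left(-6 + 4\right) \left(-3\right) = \frac{67 - -33}{-68 + 31} + \left(-6 + 4\right) \left(-3\right) = \frac{67 + 33}{-37} - -6 = 100 \left(- \frac{1}{37}\right) + 6 = - \frac{100}{37} + 6 = \frac{122}{37}$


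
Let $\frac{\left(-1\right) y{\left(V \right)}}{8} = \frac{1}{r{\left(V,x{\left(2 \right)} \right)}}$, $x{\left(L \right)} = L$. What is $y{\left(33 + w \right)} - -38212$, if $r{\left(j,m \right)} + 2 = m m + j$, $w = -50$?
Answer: $\frac{573188}{15} \approx 38213.0$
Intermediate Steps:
$r{\left(j,m \right)} = -2 + j + m^{2}$ ($r{\left(j,m \right)} = -2 + \left(m m + j\right) = -2 + \left(m^{2} + j\right) = -2 + \left(j + m^{2}\right) = -2 + j + m^{2}$)
$y{\left(V \right)} = - \frac{8}{2 + V}$ ($y{\left(V \right)} = - \frac{8}{-2 + V + 2^{2}} = - \frac{8}{-2 + V + 4} = - \frac{8}{2 + V}$)
$y{\left(33 + w \right)} - -38212 = - \frac{8}{2 + \left(33 - 50\right)} - -38212 = - \frac{8}{2 - 17} + 38212 = - \frac{8}{-15} + 38212 = \left(-8\right) \left(- \frac{1}{15}\right) + 38212 = \frac{8}{15} + 38212 = \frac{573188}{15}$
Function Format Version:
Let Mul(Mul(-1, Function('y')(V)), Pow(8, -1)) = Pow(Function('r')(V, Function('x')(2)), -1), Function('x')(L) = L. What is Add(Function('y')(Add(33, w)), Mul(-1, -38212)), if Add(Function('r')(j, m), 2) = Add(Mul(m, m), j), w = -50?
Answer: Rational(573188, 15) ≈ 38213.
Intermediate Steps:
Function('r')(j, m) = Add(-2, j, Pow(m, 2)) (Function('r')(j, m) = Add(-2, Add(Mul(m, m), j)) = Add(-2, Add(Pow(m, 2), j)) = Add(-2, Add(j, Pow(m, 2))) = Add(-2, j, Pow(m, 2)))
Function('y')(V) = Mul(-8, Pow(Add(2, V), -1)) (Function('y')(V) = Mul(-8, Pow(Add(-2, V, Pow(2, 2)), -1)) = Mul(-8, Pow(Add(-2, V, 4), -1)) = Mul(-8, Pow(Add(2, V), -1)))
Add(Function('y')(Add(33, w)), Mul(-1, -38212)) = Add(Mul(-8, Pow(Add(2, Add(33, -50)), -1)), Mul(-1, -38212)) = Add(Mul(-8, Pow(Add(2, -17), -1)), 38212) = Add(Mul(-8, Pow(-15, -1)), 38212) = Add(Mul(-8, Rational(-1, 15)), 38212) = Add(Rational(8, 15), 38212) = Rational(573188, 15)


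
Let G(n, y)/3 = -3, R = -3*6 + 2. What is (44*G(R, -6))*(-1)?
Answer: 396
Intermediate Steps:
R = -16 (R = -18 + 2 = -16)
G(n, y) = -9 (G(n, y) = 3*(-3) = -9)
(44*G(R, -6))*(-1) = (44*(-9))*(-1) = -396*(-1) = 396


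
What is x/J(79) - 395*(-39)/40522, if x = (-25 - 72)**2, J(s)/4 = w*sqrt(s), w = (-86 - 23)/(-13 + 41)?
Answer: 15405/40522 - 65863*sqrt(79)/8611 ≈ -67.603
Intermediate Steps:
w = -109/28 ≈ -3.8929
J(s) = -109*sqrt(s)/7 (J(s) = 4*(-109*sqrt(s)/28) = -109*sqrt(s)/7)
x = 9409 (x = (-97)**2 = 9409)
x/J(79) - 395*(-39)/40522 = 9409/((-109*sqrt(79)/7)) - 395*(-39)/40522 = 9409*(-7*sqrt(79)/8611) + 15405*(1/40522) = -65863*sqrt(79)/8611 + 15405/40522 = 15405/40522 - 65863*sqrt(79)/8611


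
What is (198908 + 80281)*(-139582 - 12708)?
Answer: -42517692810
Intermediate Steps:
(198908 + 80281)*(-139582 - 12708) = 279189*(-152290) = -42517692810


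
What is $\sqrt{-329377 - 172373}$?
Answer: $15 i \sqrt{2230} \approx 708.34 i$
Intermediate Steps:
$\sqrt{-329377 - 172373} = \sqrt{-501750} = 15 i \sqrt{2230}$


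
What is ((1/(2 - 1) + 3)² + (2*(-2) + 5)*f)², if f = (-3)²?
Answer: 625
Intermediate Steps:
f = 9
((1/(2 - 1) + 3)² + (2*(-2) + 5)*f)² = ((1/(2 - 1) + 3)² + (2*(-2) + 5)*9)² = ((1/1 + 3)² + (-4 + 5)*9)² = ((1 + 3)² + 1*9)² = (4² + 9)² = (16 + 9)² = 25² = 625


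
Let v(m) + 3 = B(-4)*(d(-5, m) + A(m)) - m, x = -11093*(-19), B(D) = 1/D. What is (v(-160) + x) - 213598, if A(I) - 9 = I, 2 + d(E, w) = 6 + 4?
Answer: -10553/4 ≈ -2638.3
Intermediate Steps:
d(E, w) = 8 (d(E, w) = -2 + (6 + 4) = -2 + 10 = 8)
x = 210767
A(I) = 9 + I
v(m) = -29/4 - 5*m/4 (v(m) = -3 + ((8 + (9 + m))/(-4) - m) = -3 + (-(17 + m)/4 - m) = -3 + ((-17/4 - m/4) - m) = -3 + (-17/4 - 5*m/4) = -29/4 - 5*m/4)
(v(-160) + x) - 213598 = ((-29/4 - 5/4*(-160)) + 210767) - 213598 = ((-29/4 + 200) + 210767) - 213598 = (771/4 + 210767) - 213598 = 843839/4 - 213598 = -10553/4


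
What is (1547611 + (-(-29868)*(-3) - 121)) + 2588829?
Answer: 4046715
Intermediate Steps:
(1547611 + (-(-29868)*(-3) - 121)) + 2588829 = (1547611 + (-786*114 - 121)) + 2588829 = (1547611 + (-89604 - 121)) + 2588829 = (1547611 - 89725) + 2588829 = 1457886 + 2588829 = 4046715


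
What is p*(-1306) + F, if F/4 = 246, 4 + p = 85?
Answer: -104802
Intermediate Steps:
p = 81 (p = -4 + 85 = 81)
F = 984 (F = 4*246 = 984)
p*(-1306) + F = 81*(-1306) + 984 = -105786 + 984 = -104802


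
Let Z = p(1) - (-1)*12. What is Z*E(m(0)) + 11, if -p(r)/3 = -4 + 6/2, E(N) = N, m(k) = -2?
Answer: -19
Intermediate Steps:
p(r) = 3 (p(r) = -3*(-4 + 6/2) = -3*(-4 + (½)*6) = -3*(-4 + 3) = -3*(-1) = 3)
Z = 15 (Z = 3 - (-1)*12 = 3 - 1*(-12) = 3 + 12 = 15)
Z*E(m(0)) + 11 = 15*(-2) + 11 = -30 + 11 = -19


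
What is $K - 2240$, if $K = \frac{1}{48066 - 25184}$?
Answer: $- \frac{51255679}{22882} \approx -2240.0$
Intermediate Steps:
$K = \frac{1}{22882} \approx 4.3702 \cdot 10^{-5}$
$K - 2240 = \frac{1}{22882} - 2240 = - \frac{51255679}{22882}$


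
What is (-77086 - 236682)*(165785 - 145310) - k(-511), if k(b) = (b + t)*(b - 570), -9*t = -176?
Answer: -57824379463/9 ≈ -6.4249e+9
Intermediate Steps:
t = 176/9 (t = -⅑*(-176) = 176/9 ≈ 19.556)
k(b) = (-570 + b)*(176/9 + b) (k(b) = (b + 176/9)*(b - 570) = (176/9 + b)*(-570 + b) = (-570 + b)*(176/9 + b))
(-77086 - 236682)*(165785 - 145310) - k(-511) = (-77086 - 236682)*(165785 - 145310) - (-33440/3 + (-511)² - 4954/9*(-511)) = -313768*20475 - (-33440/3 + 261121 + 2531494/9) = -6424399800 - 1*4781263/9 = -6424399800 - 4781263/9 = -57824379463/9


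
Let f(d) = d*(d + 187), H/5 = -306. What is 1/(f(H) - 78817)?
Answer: 1/1975973 ≈ 5.0608e-7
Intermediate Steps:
H = -1530 (H = 5*(-306) = -1530)
f(d) = d*(187 + d)
1/(f(H) - 78817) = 1/(-1530*(187 - 1530) - 78817) = 1/(-1530*(-1343) - 78817) = 1/(2054790 - 78817) = 1/1975973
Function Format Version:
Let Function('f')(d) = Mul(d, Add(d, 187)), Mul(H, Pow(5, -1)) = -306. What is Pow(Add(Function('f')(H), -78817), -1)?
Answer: Rational(1, 1975973) ≈ 5.0608e-7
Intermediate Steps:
H = -1530 (H = Mul(5, -306) = -1530)
Function('f')(d) = Mul(d, Add(187, d))
Pow(Add(Function('f')(H), -78817), -1) = Pow(Add(Mul(-1530, Add(187, -1530)), -78817), -1) = Pow(Add(Mul(-1530, -1343), -78817), -1) = Pow(Add(2054790, -78817), -1) = Pow(1975973, -1) = Rational(1, 1975973)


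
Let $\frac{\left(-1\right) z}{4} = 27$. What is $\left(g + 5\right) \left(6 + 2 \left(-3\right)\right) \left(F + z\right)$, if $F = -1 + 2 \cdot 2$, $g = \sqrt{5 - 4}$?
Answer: $0$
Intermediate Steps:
$z = -108$ ($z = \left(-4\right) 27 = -108$)
$g = 1$ ($g = \sqrt{1} = 1$)
$F = 3$ ($F = -1 + 4 = 3$)
$\left(g + 5\right) \left(6 + 2 \left(-3\right)\right) \left(F + z\right) = \left(1 + 5\right) \left(6 + 2 \left(-3\right)\right) \left(3 - 108\right) = 6 \left(6 - 6\right) \left(-105\right) = 6 \cdot 0 \left(-105\right) = 0 \left(-105\right) = 0$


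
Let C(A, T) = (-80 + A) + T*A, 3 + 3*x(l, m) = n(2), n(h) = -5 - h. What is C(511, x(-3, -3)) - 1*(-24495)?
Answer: 69668/3 ≈ 23223.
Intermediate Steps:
x(l, m) = -10/3 (x(l, m) = -1 + (-5 - 1*2)/3 = -1 + (-5 - 2)/3 = -1 + (⅓)*(-7) = -1 - 7/3 = -10/3)
C(A, T) = -80 + A + A*T (C(A, T) = (-80 + A) + A*T = -80 + A + A*T)
C(511, x(-3, -3)) - 1*(-24495) = (-80 + 511 + 511*(-10/3)) - 1*(-24495) = (-80 + 511 - 5110/3) + 24495 = -3817/3 + 24495 = 69668/3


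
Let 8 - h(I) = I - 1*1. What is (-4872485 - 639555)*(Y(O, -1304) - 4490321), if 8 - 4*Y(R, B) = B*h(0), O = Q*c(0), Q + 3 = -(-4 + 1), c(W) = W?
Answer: 24734645615400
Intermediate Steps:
h(I) = 9 - I (h(I) = 8 - (I - 1*1) = 8 - (I - 1) = 8 - (-1 + I) = 8 + (1 - I) = 9 - I)
Q = 0 (Q = -3 - (-4 + 1) = -3 - 1*(-3) = -3 + 3 = 0)
O = 0 (O = 0*0 = 0)
Y(R, B) = 2 - 9*B/4 (Y(R, B) = 2 - B*(9 - 1*0)/4 = 2 - B*(9 + 0)/4 = 2 - B*9/4 = 2 - 9*B/4)
(-4872485 - 639555)*(Y(O, -1304) - 4490321) = (-4872485 - 639555)*((2 - 9/4*(-1304)) - 4490321) = -5512040*((2 + 2934) - 4490321) = -5512040*(2936 - 4490321) = -5512040*(-4487385) = 24734645615400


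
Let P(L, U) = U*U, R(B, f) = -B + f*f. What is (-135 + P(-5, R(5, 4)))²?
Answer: 196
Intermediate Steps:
R(B, f) = f² - B (R(B, f) = -B + f² = f² - B)
P(L, U) = U²
(-135 + P(-5, R(5, 4)))² = (-135 + (4² - 1*5)²)² = (-135 + (16 - 5)²)² = (-135 + 11²)² = (-135 + 121)² = (-14)² = 196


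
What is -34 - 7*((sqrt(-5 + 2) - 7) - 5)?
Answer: 50 - 7*I*sqrt(3) ≈ 50.0 - 12.124*I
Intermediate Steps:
-34 - 7*((sqrt(-5 + 2) - 7) - 5) = -34 - 7*((sqrt(-3) - 7) - 5) = -34 - 7*((I*sqrt(3) - 7) - 5) = -34 - 7*((-7 + I*sqrt(3)) - 5) = -34 - 7*(-12 + I*sqrt(3)) = -34 + (84 - 7*I*sqrt(3)) = 50 - 7*I*sqrt(3)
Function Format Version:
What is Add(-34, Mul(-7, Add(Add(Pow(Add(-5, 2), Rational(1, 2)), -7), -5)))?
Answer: Add(50, Mul(-7, I, Pow(3, Rational(1, 2)))) ≈ Add(50.000, Mul(-12.124, I))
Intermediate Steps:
Add(-34, Mul(-7, Add(Add(Pow(Add(-5, 2), Rational(1, 2)), -7), -5))) = Add(-34, Mul(-7, Add(Add(Pow(-3, Rational(1, 2)), -7), -5))) = Add(-34, Mul(-7, Add(Add(Mul(I, Pow(3, Rational(1, 2))), -7), -5))) = Add(-34, Mul(-7, Add(Add(-7, Mul(I, Pow(3, Rational(1, 2)))), -5))) = Add(-34, Mul(-7, Add(-12, Mul(I, Pow(3, Rational(1, 2)))))) = Add(-34, Add(84, Mul(-7, I, Pow(3, Rational(1, 2))))) = Add(50, Mul(-7, I, Pow(3, Rational(1, 2))))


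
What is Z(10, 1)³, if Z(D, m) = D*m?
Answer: 1000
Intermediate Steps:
Z(10, 1)³ = (10*1)³ = 10³ = 1000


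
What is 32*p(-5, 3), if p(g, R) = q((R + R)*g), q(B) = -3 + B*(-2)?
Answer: 1824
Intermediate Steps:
q(B) = -3 - 2*B
p(g, R) = -3 - 4*R*g (p(g, R) = -3 - 2*(R + R)*g = -3 - 2*2*R*g = -3 - 4*R*g)
32*p(-5, 3) = 32*(-3 - 4*3*(-5)) = 32*(-3 + 60) = 32*57 = 1824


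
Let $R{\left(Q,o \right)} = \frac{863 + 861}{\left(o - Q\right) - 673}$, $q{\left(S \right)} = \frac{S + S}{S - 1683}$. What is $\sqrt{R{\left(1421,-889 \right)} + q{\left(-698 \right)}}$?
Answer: $\frac{4 \sqrt{26378770422}}{7102523} \approx 0.091469$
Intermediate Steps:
$q{\left(S \right)} = \frac{2 S}{-1683 + S}$
$R{\left(Q,o \right)} = \frac{1724}{-673 + o - Q}$
$\sqrt{R{\left(1421,-889 \right)} + q{\left(-698 \right)}} = \sqrt{\frac{1724}{-673 - 889 - 1421} + 2 \left(-698\right) \frac{1}{-1683 - 698}} = \sqrt{\frac{1724}{-673 - 889 - 1421} + 2 \left(-698\right) \frac{1}{-2381}} = \sqrt{\frac{1724}{-2983} + 2 \left(-698\right) \left(- \frac{1}{2381}\right)} = \sqrt{1724 \left(- \frac{1}{2983}\right) + \frac{1396}{2381}} = \sqrt{- \frac{1724}{2983} + \frac{1396}{2381}} = \sqrt{\frac{59424}{7102523}} = \frac{4 \sqrt{26378770422}}{7102523}$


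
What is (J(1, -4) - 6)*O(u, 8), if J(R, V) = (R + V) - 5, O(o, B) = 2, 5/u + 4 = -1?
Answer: -28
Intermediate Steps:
u = -1 (u = 5/(-4 - 1) = 5/(-5) = 5*(-1/5) = -1)
J(R, V) = -5 + R + V
(J(1, -4) - 6)*O(u, 8) = ((-5 + 1 - 4) - 6)*2 = (-8 - 6)*2 = -14*2 = -28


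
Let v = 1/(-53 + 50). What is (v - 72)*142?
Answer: -30814/3 ≈ -10271.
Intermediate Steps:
v = -1/3 (v = 1/(-3) = -1/3 ≈ -0.33333)
(v - 72)*142 = (-1/3 - 72)*142 = -217/3*142 = -30814/3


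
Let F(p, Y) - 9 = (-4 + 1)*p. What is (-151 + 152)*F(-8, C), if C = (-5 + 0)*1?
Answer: 33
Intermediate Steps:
C = -5 (C = -5*1 = -5)
F(p, Y) = 9 - 3*p (F(p, Y) = 9 + (-4 + 1)*p = 9 - 3*p)
(-151 + 152)*F(-8, C) = (-151 + 152)*(9 - 3*(-8)) = 1*(9 + 24) = 1*33 = 33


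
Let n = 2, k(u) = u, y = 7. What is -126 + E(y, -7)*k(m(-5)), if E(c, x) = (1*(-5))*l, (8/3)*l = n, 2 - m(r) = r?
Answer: -609/4 ≈ -152.25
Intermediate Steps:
m(r) = 2 - r
l = 3/4 (l = (3/8)*2 = 3/4 ≈ 0.75000)
E(c, x) = -15/4 (E(c, x) = (1*(-5))*(3/4) = -5*3/4 = -15/4)
-126 + E(y, -7)*k(m(-5)) = -126 - 15*(2 - 1*(-5))/4 = -126 - 15*(2 + 5)/4 = -126 - 15/4*7 = -126 - 105/4 = -609/4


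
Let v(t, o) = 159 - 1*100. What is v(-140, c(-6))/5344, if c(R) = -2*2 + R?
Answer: 59/5344 ≈ 0.011040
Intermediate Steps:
c(R) = -4 + R
v(t, o) = 59 (v(t, o) = 159 - 100 = 59)
v(-140, c(-6))/5344 = 59/5344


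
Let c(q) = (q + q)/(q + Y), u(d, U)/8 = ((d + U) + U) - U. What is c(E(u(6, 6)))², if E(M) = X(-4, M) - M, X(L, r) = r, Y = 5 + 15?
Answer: 0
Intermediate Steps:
Y = 20
u(d, U) = 8*U + 8*d (u(d, U) = 8*(((d + U) + U) - U) = 8*(((U + d) + U) - U) = 8*((d + 2*U) - U) = 8*(U + d) = 8*U + 8*d)
E(M) = 0 (E(M) = M - M = 0)
c(q) = 2*q/(20 + q) (c(q) = (q + q)/(q + 20) = (2*q)/(20 + q) = 2*q/(20 + q))
c(E(u(6, 6)))² = (2*0/(20 + 0))² = (2*0/20)² = (2*0*(1/20))² = 0² = 0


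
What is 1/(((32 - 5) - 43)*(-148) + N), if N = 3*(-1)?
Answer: 1/2365 ≈ 0.00042283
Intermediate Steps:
N = -3
1/(((32 - 5) - 43)*(-148) + N) = 1/(((32 - 5) - 43)*(-148) - 3) = 1/((27 - 43)*(-148) - 3) = 1/(-16*(-148) - 3) = 1/(2368 - 3) = 1/2365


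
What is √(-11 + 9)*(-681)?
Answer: -681*I*√2 ≈ -963.08*I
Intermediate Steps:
√(-11 + 9)*(-681) = √(-2)*(-681) = (I*√2)*(-681) = -681*I*√2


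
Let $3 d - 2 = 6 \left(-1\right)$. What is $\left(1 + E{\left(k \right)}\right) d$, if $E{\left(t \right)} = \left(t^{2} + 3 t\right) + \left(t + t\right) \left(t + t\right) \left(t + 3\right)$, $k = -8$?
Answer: $1652$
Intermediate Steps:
$d = - \frac{4}{3}$ ($d = \frac{2}{3} + \frac{6 \left(-1\right)}{3} = \frac{2}{3} + \frac{1}{3} \left(-6\right) = \frac{2}{3} - 2 = - \frac{4}{3} \approx -1.3333$)
$E{\left(t \right)} = t^{2} + 3 t + 4 t^{2} \left(3 + t\right)$ ($E{\left(t \right)} = \left(t^{2} + 3 t\right) + 2 t 2 t \left(3 + t\right) = \left(t^{2} + 3 t\right) + 4 t^{2} \left(3 + t\right) = t^{2} + 3 t + 4 t^{2} \left(3 + t\right)$)
$\left(1 + E{\left(k \right)}\right) d = \left(1 - 8 \left(3 + 4 \left(-8\right)^{2} + 13 \left(-8\right)\right)\right) \left(- \frac{4}{3}\right) = \left(1 - 8 \left(3 + 4 \cdot 64 - 104\right)\right) \left(- \frac{4}{3}\right) = \left(1 - 8 \left(3 + 256 - 104\right)\right) \left(- \frac{4}{3}\right) = \left(1 - 1240\right) \left(- \frac{4}{3}\right) = \left(-1239\right) \left(- \frac{4}{3}\right) = 1652$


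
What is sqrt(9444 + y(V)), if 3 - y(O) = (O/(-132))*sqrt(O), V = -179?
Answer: sqrt(41151132 - 5907*I*sqrt(179))/66 ≈ 97.196 - 0.093332*I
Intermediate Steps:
y(O) = 3 + O**(3/2)/132 (y(O) = 3 - O/(-132)*sqrt(O) = 3 - O*(-1/132)*sqrt(O) = 3 - (-O/132)*sqrt(O) = 3 - (-1)*O**(3/2)/132 = 3 + O**(3/2)/132)
sqrt(9444 + y(V)) = sqrt(9444 + (3 + (-179)**(3/2)/132)) = sqrt(9444 + (3 + (-179*I*sqrt(179))/132)) = sqrt(9444 + (3 - 179*I*sqrt(179)/132)) = sqrt(9447 - 179*I*sqrt(179)/132)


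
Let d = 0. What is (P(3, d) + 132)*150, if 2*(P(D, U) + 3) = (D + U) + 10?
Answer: 20325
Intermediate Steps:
P(D, U) = 2 + D/2 + U/2 (P(D, U) = -3 + ((D + U) + 10)/2 = -3 + (10 + D + U)/2 = -3 + (5 + D/2 + U/2) = 2 + D/2 + U/2)
(P(3, d) + 132)*150 = ((2 + (1/2)*3 + (1/2)*0) + 132)*150 = ((2 + 3/2 + 0) + 132)*150 = (7/2 + 132)*150 = (271/2)*150 = 20325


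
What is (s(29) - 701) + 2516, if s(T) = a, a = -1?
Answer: 1814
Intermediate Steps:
s(T) = -1
(s(29) - 701) + 2516 = (-1 - 701) + 2516 = -702 + 2516 = 1814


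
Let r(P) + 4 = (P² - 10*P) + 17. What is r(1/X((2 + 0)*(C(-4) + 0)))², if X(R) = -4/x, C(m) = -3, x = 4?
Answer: 576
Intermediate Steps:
X(R) = -1 (X(R) = -4/4 = -4*¼ = -1)
r(P) = 13 + P² - 10*P (r(P) = -4 + ((P² - 10*P) + 17) = -4 + (17 + P² - 10*P) = 13 + P² - 10*P)
r(1/X((2 + 0)*(C(-4) + 0)))² = (13 + (1/(-1))² - 10/(-1))² = (13 + (-1)² - 10*(-1))² = (13 + 1 + 10)² = 24² = 576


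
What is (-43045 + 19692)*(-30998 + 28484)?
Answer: 58709442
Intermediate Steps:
(-43045 + 19692)*(-30998 + 28484) = -23353*(-2514) = 58709442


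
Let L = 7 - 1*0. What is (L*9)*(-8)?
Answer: -504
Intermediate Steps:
L = 7 (L = 7 + 0 = 7)
(L*9)*(-8) = (7*9)*(-8) = 63*(-8) = -504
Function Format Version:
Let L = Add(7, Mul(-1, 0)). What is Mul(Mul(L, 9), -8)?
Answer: -504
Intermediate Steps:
L = 7 (L = Add(7, 0) = 7)
Mul(Mul(L, 9), -8) = Mul(Mul(7, 9), -8) = Mul(63, -8) = -504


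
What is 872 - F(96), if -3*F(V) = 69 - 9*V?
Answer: 607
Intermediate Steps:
F(V) = -23 + 3*V (F(V) = -(69 - 9*V)/3 = -23 + 3*V)
872 - F(96) = 872 - (-23 + 3*96) = 872 - (-23 + 288) = 872 - 1*265 = 872 - 265 = 607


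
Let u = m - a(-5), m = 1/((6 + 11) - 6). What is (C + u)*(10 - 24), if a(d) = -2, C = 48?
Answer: -7714/11 ≈ -701.27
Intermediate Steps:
m = 1/11 (m = 1/(17 - 6) = 1/11 ≈ 0.090909)
u = 23/11 (u = 1/11 - 1*(-2) = 1/11 + 2 = 23/11 ≈ 2.0909)
(C + u)*(10 - 24) = (48 + 23/11)*(10 - 24) = (551/11)*(-14) = -7714/11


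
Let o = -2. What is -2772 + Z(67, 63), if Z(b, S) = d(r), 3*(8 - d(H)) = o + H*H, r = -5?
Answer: -8315/3 ≈ -2771.7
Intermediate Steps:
d(H) = 26/3 - H**2/3 (d(H) = 8 - (-2 + H*H)/3 = 8 - (-2 + H**2)/3 = 8 + (2/3 - H**2/3) = 26/3 - H**2/3)
Z(b, S) = 1/3 (Z(b, S) = 26/3 - 1/3*(-5)**2 = 26/3 - 1/3*25 = 26/3 - 25/3 = 1/3)
-2772 + Z(67, 63) = -2772 + 1/3 = -8315/3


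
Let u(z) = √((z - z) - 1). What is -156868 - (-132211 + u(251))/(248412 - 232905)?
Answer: -2432419865/15507 - I/15507 ≈ -1.5686e+5 - 6.4487e-5*I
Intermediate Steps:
u(z) = I (u(z) = √(0 - 1) = √(-1) = I)
-156868 - (-132211 + u(251))/(248412 - 232905) = -156868 - (-132211 + I)/(248412 - 232905) = -156868 - (-132211 + I)/15507 = -156868 - (-132211/15507 + I/15507) = -156868 + (132211/15507 - I/15507) = -2432419865/15507 - I/15507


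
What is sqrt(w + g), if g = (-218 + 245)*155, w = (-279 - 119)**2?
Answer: sqrt(162589) ≈ 403.22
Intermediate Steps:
w = 158404 (w = (-398)**2 = 158404)
g = 4185 (g = 27*155 = 4185)
sqrt(w + g) = sqrt(158404 + 4185) = sqrt(162589)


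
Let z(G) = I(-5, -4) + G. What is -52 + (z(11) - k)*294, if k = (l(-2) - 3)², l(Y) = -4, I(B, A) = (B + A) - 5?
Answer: -15340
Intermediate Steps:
I(B, A) = -5 + A + B (I(B, A) = (A + B) - 5 = -5 + A + B)
z(G) = -14 + G (z(G) = (-5 - 4 - 5) + G = -14 + G)
k = 49 (k = (-4 - 3)² = (-7)² = 49)
-52 + (z(11) - k)*294 = -52 + ((-14 + 11) - 1*49)*294 = -52 + (-3 - 49)*294 = -52 - 52*294 = -52 - 15288 = -15340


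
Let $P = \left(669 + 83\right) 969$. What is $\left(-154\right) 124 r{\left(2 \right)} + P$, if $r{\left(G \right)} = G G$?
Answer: $652304$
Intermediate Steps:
$r{\left(G \right)} = G^{2}$
$P = 728688$ ($P = 752 \cdot 969 = 728688$)
$\left(-154\right) 124 r{\left(2 \right)} + P = \left(-154\right) 124 \cdot 2^{2} + 728688 = \left(-19096\right) 4 + 728688 = -76384 + 728688 = 652304$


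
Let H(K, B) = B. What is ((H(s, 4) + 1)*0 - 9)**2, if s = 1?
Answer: 81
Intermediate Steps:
((H(s, 4) + 1)*0 - 9)**2 = ((4 + 1)*0 - 9)**2 = (5*0 - 9)**2 = (0 - 9)**2 = (-9)**2 = 81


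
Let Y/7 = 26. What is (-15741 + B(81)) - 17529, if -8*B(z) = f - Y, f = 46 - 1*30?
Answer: -132997/4 ≈ -33249.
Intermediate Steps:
Y = 182 (Y = 7*26 = 182)
f = 16 (f = 46 - 30 = 16)
B(z) = 83/4 (B(z) = -(16 - 1*182)/8 = -(16 - 182)/8 = -⅛*(-166) = 83/4)
(-15741 + B(81)) - 17529 = (-15741 + 83/4) - 17529 = -62881/4 - 17529 = -132997/4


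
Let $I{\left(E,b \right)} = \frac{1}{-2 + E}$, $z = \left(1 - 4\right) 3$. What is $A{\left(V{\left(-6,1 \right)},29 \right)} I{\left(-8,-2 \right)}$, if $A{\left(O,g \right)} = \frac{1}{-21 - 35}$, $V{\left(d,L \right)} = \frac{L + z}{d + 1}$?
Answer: $\frac{1}{560} \approx 0.0017857$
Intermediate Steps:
$z = -9$ ($z = \left(-3\right) 3 = -9$)
$V{\left(d,L \right)} = \frac{-9 + L}{1 + d}$ ($V{\left(d,L \right)} = \frac{L - 9}{d + 1} = \frac{-9 + L}{1 + d}$)
$A{\left(O,g \right)} = - \frac{1}{56}$ ($A{\left(O,g \right)} = \frac{1}{-56} = - \frac{1}{56}$)
$A{\left(V{\left(-6,1 \right)},29 \right)} I{\left(-8,-2 \right)} = - \frac{1}{56 \left(-2 - 8\right)} = - \frac{1}{56 \left(-10\right)} = \left(- \frac{1}{56}\right) \left(- \frac{1}{10}\right) = \frac{1}{560}$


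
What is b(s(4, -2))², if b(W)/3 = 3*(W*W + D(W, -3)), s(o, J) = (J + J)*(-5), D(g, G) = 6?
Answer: 13351716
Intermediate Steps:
s(o, J) = -10*J (s(o, J) = (2*J)*(-5) = -10*J)
b(W) = 54 + 9*W² (b(W) = 3*(3*(W*W + 6)) = 3*(3*(W² + 6)) = 3*(3*(6 + W²)) = 3*(18 + 3*W²) = 54 + 9*W²)
b(s(4, -2))² = (54 + 9*(-10*(-2))²)² = (54 + 9*20²)² = (54 + 9*400)² = (54 + 3600)² = 3654² = 13351716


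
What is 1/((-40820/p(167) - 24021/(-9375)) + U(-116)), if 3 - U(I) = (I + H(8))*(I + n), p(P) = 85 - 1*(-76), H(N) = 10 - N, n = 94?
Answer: -503125/1386601498 ≈ -0.00036285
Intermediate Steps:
p(P) = 161 (p(P) = 85 + 76 = 161)
U(I) = 3 - (2 + I)*(94 + I) (U(I) = 3 - (I + (10 - 1*8))*(I + 94) = 3 - (I + (10 - 8))*(94 + I) = 3 - (I + 2)*(94 + I) = 3 - (2 + I)*(94 + I))
1/((-40820/p(167) - 24021/(-9375)) + U(-116)) = 1/((-40820/161 - 24021/(-9375)) + (-185 - 1*(-116)² - 96*(-116))) = 1/((-40820*1/161 - 24021*(-1/9375)) + (-185 - 1*13456 + 11136)) = 1/((-40820/161 + 8007/3125) + (-185 - 13456 + 11136)) = 1/(-126273373/503125 - 2505) = 1/(-1386601498/503125) = -503125/1386601498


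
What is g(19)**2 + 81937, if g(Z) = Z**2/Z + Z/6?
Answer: 2967421/36 ≈ 82428.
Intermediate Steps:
g(Z) = 7*Z/6 (g(Z) = Z + Z*(1/6) = Z + Z/6 = 7*Z/6)
g(19)**2 + 81937 = ((7/6)*19)**2 + 81937 = (133/6)**2 + 81937 = 17689/36 + 81937 = 2967421/36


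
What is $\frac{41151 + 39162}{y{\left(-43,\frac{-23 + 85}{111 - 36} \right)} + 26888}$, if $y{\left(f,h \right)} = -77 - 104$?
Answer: $\frac{80313}{26707} \approx 3.0072$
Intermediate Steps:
$y{\left(f,h \right)} = -181$
$\frac{41151 + 39162}{y{\left(-43,\frac{-23 + 85}{111 - 36} \right)} + 26888} = \frac{41151 + 39162}{-181 + 26888} = \frac{80313}{26707}$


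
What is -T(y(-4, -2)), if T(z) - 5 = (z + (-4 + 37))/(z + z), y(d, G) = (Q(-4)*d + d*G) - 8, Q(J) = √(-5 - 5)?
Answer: -11/2 - 33*I*√10/80 ≈ -5.5 - 1.3044*I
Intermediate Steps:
Q(J) = I*√10 (Q(J) = √(-10) = I*√10)
y(d, G) = -8 + G*d + I*d*√10 (y(d, G) = ((I*√10)*d + d*G) - 8 = (I*d*√10 + G*d) - 8 = (G*d + I*d*√10) - 8 = -8 + G*d + I*d*√10)
T(z) = 5 + (33 + z)/(2*z) (T(z) = 5 + (z + (-4 + 37))/(z + z) = 5 + (z + 33)/((2*z)) = 5 + (33 + z)*(1/(2*z)) = 5 + (33 + z)/(2*z))
-T(y(-4, -2)) = -11*(3 + (-8 - 2*(-4) + I*(-4)*√10))/(2*(-8 - 2*(-4) + I*(-4)*√10)) = -11*(3 + (-8 + 8 - 4*I*√10))/(2*(-8 + 8 - 4*I*√10)) = -11*(3 - 4*I*√10)/(2*((-4*I*√10))) = -11*I*√10/40*(3 - 4*I*√10)/2 = -11*I*√10*(3 - 4*I*√10)/80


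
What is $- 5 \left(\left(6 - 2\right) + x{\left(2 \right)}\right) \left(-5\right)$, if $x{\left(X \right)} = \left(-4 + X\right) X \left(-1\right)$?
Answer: $200$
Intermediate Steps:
$x{\left(X \right)} = - X \left(-4 + X\right)$ ($x{\left(X \right)} = \left(-4 + X\right) \left(- X\right) = - X \left(-4 + X\right)$)
$- 5 \left(\left(6 - 2\right) + x{\left(2 \right)}\right) \left(-5\right) = - 5 \left(\left(6 - 2\right) + 2 \left(4 - 2\right)\right) \left(-5\right) = - 5 \left(4 + 2 \left(4 - 2\right)\right) \left(-5\right) = - 5 \left(4 + 2 \cdot 2\right) \left(-5\right) = - 5 \left(4 + 4\right) \left(-5\right) = \left(-5\right) 8 \left(-5\right) = \left(-40\right) \left(-5\right) = 200$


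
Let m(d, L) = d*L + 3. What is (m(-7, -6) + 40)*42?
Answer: 3570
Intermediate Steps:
m(d, L) = 3 + L*d (m(d, L) = L*d + 3 = 3 + L*d)
(m(-7, -6) + 40)*42 = ((3 - 6*(-7)) + 40)*42 = ((3 + 42) + 40)*42 = (45 + 40)*42 = 85*42 = 3570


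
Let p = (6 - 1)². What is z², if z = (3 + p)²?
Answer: 614656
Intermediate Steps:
p = 25 (p = 5² = 25)
z = 784 (z = (3 + 25)² = 28² = 784)
z² = 784² = 614656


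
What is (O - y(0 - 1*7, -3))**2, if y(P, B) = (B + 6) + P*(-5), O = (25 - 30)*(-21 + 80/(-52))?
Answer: 942841/169 ≈ 5578.9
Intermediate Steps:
O = 1465/13 (O = -5*(-21 + 80*(-1/52)) = -5*(-21 - 20/13) = -5*(-293/13) = 1465/13 ≈ 112.69)
y(P, B) = 6 + B - 5*P (y(P, B) = (6 + B) - 5*P = 6 + B - 5*P)
(O - y(0 - 1*7, -3))**2 = (1465/13 - (6 - 3 - 5*(0 - 1*7)))**2 = (1465/13 - (6 - 3 - 5*(0 - 7)))**2 = (1465/13 - (6 - 3 - 5*(-7)))**2 = (1465/13 - (6 - 3 + 35))**2 = (1465/13 - 1*38)**2 = (1465/13 - 38)**2 = (971/13)**2 = 942841/169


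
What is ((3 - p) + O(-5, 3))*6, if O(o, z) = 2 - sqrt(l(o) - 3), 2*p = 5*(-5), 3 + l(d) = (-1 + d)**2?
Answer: 105 - 6*sqrt(30) ≈ 72.137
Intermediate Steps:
l(d) = -3 + (-1 + d)**2
p = -25/2 (p = (5*(-5))/2 = (1/2)*(-25) = -25/2 ≈ -12.500)
O(o, z) = 2 - sqrt(-6 + (-1 + o)**2) (O(o, z) = 2 - sqrt((-3 + (-1 + o)**2) - 3) = 2 - sqrt(-6 + (-1 + o)**2))
((3 - p) + O(-5, 3))*6 = ((3 - 1*(-25/2)) + (2 - sqrt(-6 + (-1 - 5)**2)))*6 = ((3 + 25/2) + (2 - sqrt(-6 + (-6)**2)))*6 = (31/2 + (2 - sqrt(-6 + 36)))*6 = (31/2 + (2 - sqrt(30)))*6 = (35/2 - sqrt(30))*6 = 105 - 6*sqrt(30)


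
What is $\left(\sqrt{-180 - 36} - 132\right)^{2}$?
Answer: $17208 - 1584 i \sqrt{6} \approx 17208.0 - 3880.0 i$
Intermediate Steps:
$\left(\sqrt{-180 - 36} - 132\right)^{2} = \left(\sqrt{-216} - 132\right)^{2} = \left(6 i \sqrt{6} - 132\right)^{2} = \left(-132 + 6 i \sqrt{6}\right)^{2}$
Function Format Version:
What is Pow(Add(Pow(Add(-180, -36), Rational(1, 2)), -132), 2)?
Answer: Add(17208, Mul(-1584, I, Pow(6, Rational(1, 2)))) ≈ Add(17208., Mul(-3880.0, I))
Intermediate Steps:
Pow(Add(Pow(Add(-180, -36), Rational(1, 2)), -132), 2) = Pow(Add(Pow(-216, Rational(1, 2)), -132), 2) = Pow(Add(Mul(6, I, Pow(6, Rational(1, 2))), -132), 2) = Pow(Add(-132, Mul(6, I, Pow(6, Rational(1, 2)))), 2)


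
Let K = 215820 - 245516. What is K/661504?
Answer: -29/646 ≈ -0.044892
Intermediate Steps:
K = -29696
K/661504 = -29696/661504 = -29696*1/661504 = -29/646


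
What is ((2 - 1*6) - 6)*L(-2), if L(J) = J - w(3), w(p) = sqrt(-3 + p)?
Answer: 20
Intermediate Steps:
L(J) = J (L(J) = J - sqrt(-3 + 3) = J - sqrt(0) = J - 1*0 = J + 0 = J)
((2 - 1*6) - 6)*L(-2) = ((2 - 1*6) - 6)*(-2) = ((2 - 6) - 6)*(-2) = (-4 - 6)*(-2) = -10*(-2) = 20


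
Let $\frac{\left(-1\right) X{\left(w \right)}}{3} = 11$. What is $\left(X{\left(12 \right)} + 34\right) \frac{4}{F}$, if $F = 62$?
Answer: $\frac{2}{31} \approx 0.064516$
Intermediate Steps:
$X{\left(w \right)} = -33$ ($X{\left(w \right)} = \left(-3\right) 11 = -33$)
$\left(X{\left(12 \right)} + 34\right) \frac{4}{F} = \left(-33 + 34\right) \frac{4}{62} = 1 \cdot 4 \cdot \frac{1}{62} = 1 \cdot \frac{2}{31} = \frac{2}{31}$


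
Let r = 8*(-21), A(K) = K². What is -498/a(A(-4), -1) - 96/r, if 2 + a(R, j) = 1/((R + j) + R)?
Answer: 108310/427 ≈ 253.65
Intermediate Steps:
r = -168
a(R, j) = -2 + 1/(j + 2*R) (a(R, j) = -2 + 1/((R + j) + R) = -2 + 1/(j + 2*R))
-498/a(A(-4), -1) - 96/r = -498*(-1 + 2*(-4)²)/(1 - 4*(-4)² - 2*(-1)) - 96/(-168) = -498*(-1 + 2*16)/(1 - 4*16 + 2) - 96*(-1/168) = -498*(-1 + 32)/(1 - 64 + 2) + 4/7 = -498/(-61/31) + 4/7 = -498*(-31/61) + 4/7 = 15438/61 + 4/7 = 108310/427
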